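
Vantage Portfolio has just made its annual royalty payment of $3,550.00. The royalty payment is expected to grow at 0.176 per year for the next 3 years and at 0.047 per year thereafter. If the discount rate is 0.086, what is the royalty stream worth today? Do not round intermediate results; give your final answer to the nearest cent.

D_1 = 4174.80000
D_2 = 4909.56480
D_3 = 5773.64820
Terminal value at year 3: TV = D_3×(1+g_2)/(r−g_2) = 6045.00967/0.039 = 155000.24796
P_0 = D_1/(1+r)^1 + D_2/(1+r)^2 + D_3/(1+r)^3 + TV/(1+r)^3
    = 3844.19890 + 4162.77891 + 4507.76059 + 121016.03435 = 133530.77275

$133530.77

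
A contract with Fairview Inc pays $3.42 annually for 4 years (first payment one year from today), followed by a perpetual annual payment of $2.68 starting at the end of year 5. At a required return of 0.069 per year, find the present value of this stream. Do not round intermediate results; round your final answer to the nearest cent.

PV of 4-year annuity: $3.42 × [1 − (1+0.069)^−4] / 0.069 = 11.61046
Perpetuity value at year 4: $2.68 / 0.069 = 38.84058
PV of perpetuity: 38.84058 / (1+0.069)^4 = 29.74232
Total PV = 11.61046 + 29.74232 = 41.35278

$41.35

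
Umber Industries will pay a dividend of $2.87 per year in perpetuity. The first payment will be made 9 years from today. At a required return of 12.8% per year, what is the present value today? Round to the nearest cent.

Value at end of year 8: C / r = $2.87 / 0.128 = $22.4219
Discount to today: PV = $22.4219 / (1 + 0.128)^8 = $22.4219 / 2.621035 = $8.55

$8.55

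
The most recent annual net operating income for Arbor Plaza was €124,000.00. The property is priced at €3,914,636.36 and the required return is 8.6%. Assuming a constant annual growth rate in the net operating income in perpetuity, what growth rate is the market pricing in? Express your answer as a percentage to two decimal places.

5.27%

P = D₀(1+g)/(r−g) ⇒ P(r−g) = D₀(1+g) ⇒ g(P+D₀) = P·r − D₀
g = (P·r − D₀)/(P + D₀) = (€3,914,636.36×0.086 − €124,000.00) / (€3,914,636.36 + €124,000.00) = 0.052656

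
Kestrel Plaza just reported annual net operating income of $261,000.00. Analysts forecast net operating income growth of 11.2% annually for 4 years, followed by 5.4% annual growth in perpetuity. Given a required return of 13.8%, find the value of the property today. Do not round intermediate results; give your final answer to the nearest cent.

D_1 = 290232.00000
D_2 = 322737.98400
D_3 = 358884.63821
D_4 = 399079.71769
Terminal value at year 4: TV = D_4×(1+g_2)/(r−g_2) = 420630.02244/0.084 = 5007500.26717
P_0 = D_1/(1+r)^1 + D_2/(1+r)^2 + D_3/(1+r)^3 + D_4/(1+r)^4 + TV/(1+r)^4
    = 255036.90685 + 249210.05309 + 243516.32605 + 237952.68415 + 2985739.63209 = 3971455.60224

$3971455.60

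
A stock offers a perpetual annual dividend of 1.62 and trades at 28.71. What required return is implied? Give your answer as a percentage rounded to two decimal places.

5.64%

P = C/r ⇒ r = C/P = 1.62/28.71 = 0.056426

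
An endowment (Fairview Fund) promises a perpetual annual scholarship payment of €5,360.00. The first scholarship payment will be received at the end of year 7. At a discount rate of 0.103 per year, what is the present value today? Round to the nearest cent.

Value at end of year 6: C / r = €5,360.00 / 0.103 = €52,038.8350
Discount to today: PV = €52,038.8350 / (1 + 0.103)^6 = €52,038.8350 / 1.800749 = €28,898.45

€28898.45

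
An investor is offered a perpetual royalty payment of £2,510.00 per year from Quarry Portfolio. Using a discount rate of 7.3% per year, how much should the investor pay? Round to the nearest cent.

Level perpetuity: PV = C / r = £2,510.00 / 0.073 = £34,383.56

£34383.56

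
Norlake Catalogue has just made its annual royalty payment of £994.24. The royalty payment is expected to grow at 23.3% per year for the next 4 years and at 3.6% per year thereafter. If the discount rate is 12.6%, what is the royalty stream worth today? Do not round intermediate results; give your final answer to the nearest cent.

D_1 = 1225.89792
D_2 = 1511.53214
D_3 = 1863.71912
D_4 = 2297.96568
Terminal value at year 4: TV = D_4×(1+g_2)/(r−g_2) = 2380.69244/0.09 = 26452.13826
P_0 = D_1/(1+r)^1 + D_2/(1+r)^2 + D_3/(1+r)^3 + D_4/(1+r)^4 + TV/(1+r)^4
    = 1088.71929 + 1192.17663 + 1305.46517 + 1429.51914 + 16455.35371 = 21471.23394

£21471.23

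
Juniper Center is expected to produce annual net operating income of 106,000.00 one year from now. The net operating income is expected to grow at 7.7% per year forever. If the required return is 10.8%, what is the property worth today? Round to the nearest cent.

3419354.84

Growing perpetuity: P = D₁ / (r − g) = 106,000.0000 / (0.108 − 0.077) = 3,419,354.84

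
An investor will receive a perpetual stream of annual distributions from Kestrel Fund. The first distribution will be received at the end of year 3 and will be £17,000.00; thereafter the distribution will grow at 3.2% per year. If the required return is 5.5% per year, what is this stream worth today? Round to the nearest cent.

£664073.52

Value at end of year 2: C₁ / (r − g) = £17,000.00 / (0.055 − 0.032) = £739,130.4348
Discount to today: PV = £739,130.4348 / (1 + 0.055)^2 = £739,130.4348 / 1.113025 = £664,073.52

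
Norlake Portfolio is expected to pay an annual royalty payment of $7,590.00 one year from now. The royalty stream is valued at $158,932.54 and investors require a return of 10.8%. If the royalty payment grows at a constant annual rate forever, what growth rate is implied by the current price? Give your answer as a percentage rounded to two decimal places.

6.02%

P = D₁/(r−g) ⇒ g = r − D₁/P = 0.108 − $7,590.00/$158,932.54 = 0.060244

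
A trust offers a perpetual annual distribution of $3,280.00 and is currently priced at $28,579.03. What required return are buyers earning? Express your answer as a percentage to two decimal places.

P = C/r ⇒ r = C/P = $3,280.00/$28,579.03 = 0.114769

11.48%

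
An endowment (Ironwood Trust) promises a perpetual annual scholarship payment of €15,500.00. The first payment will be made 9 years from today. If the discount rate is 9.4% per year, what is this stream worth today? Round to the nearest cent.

Value at end of year 8: C / r = €15,500.00 / 0.094 = €164,893.6170
Discount to today: PV = €164,893.6170 / (1 + 0.094)^8 = €164,893.6170 / 2.051817 = €80,364.69

€80364.69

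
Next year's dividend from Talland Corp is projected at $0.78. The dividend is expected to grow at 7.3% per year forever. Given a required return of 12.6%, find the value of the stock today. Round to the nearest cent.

Growing perpetuity: P = D₁ / (r − g) = $0.7800 / (0.126 − 0.073) = $14.72

$14.72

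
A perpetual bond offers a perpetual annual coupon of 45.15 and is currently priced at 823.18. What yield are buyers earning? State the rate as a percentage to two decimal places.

P = C/r ⇒ r = C/P = 45.15/823.18 = 0.054848

5.48%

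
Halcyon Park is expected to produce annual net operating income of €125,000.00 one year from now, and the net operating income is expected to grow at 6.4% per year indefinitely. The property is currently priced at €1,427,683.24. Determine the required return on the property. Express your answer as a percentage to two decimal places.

P = D₁/(r − g) ⇒ r = D₁/P + g = €125,000.0000/€1,427,683.24 + 0.064 = 0.087554 + 0.064 = 0.151554

15.16%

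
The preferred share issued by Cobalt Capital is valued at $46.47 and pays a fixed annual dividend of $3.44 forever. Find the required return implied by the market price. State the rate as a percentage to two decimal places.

7.40%

P = C/r ⇒ r = C/P = $3.44/$46.47 = 0.074026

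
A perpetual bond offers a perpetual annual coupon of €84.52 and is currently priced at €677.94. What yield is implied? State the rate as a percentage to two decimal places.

12.47%

P = C/r ⇒ r = C/P = €84.52/€677.94 = 0.124672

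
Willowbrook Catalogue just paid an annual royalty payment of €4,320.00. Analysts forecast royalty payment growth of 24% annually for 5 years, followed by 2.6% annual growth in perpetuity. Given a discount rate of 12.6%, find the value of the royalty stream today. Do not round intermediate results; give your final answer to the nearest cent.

D_1 = 5356.80000
D_2 = 6642.43200
D_3 = 8236.61568
D_4 = 10213.40344
D_5 = 12664.62027
Terminal value at year 5: TV = D_5×(1+g_2)/(r−g_2) = 12993.90040/0.1 = 129939.00397
P_0 = D_1/(1+r)^1 + D_2/(1+r)^2 + D_3/(1+r)^3 + D_4/(1+r)^4 + D_5/(1+r)^5 + TV/(1+r)^5
    = 4757.37123 + 5239.02337 + 5769.43960 + 6353.55693 + 6996.81224 + 71787.29363 = 100903.49700

€100903.50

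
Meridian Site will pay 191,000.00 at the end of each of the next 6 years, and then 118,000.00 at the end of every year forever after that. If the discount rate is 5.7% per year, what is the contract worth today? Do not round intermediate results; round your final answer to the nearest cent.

PV of 6-year annuity: 191,000.00 × [1 − (1+0.057)^−6] / 0.057 = 948127.18298
Perpetuity value at year 6: 118,000.00 / 0.057 = 2070175.43860
PV of perpetuity: 2070175.43860 / (1+0.057)^6 = 1484421.47215
Total PV = 948127.18298 + 1484421.47215 = 2432548.65513

2432548.66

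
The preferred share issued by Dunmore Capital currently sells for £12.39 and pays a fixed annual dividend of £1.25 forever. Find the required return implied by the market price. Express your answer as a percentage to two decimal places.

P = C/r ⇒ r = C/P = £1.25/£12.39 = 0.100888

10.09%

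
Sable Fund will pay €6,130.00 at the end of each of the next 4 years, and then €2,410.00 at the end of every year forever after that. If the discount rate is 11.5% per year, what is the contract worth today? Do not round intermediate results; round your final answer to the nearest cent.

€32375.49

PV of 4-year annuity: €6,130.00 × [1 − (1+0.115)^−4] / 0.115 = 18816.73259
Perpetuity value at year 4: €2,410.00 / 0.115 = 20956.52174
PV of perpetuity: 20956.52174 / (1+0.115)^4 = 13558.75248
Total PV = 18816.73259 + 13558.75248 = 32375.48507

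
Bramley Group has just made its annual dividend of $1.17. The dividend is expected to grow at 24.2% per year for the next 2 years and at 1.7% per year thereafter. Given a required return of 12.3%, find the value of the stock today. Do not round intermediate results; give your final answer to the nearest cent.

$16.46

D_1 = 1.45314
D_2 = 1.80480
Terminal value at year 2: TV = D_2×(1+g_2)/(r−g_2) = 1.83548/0.106 = 17.31586
P_0 = D_1/(1+r)^1 + D_2/(1+r)^2 + TV/(1+r)^2
    = 1.29398 + 1.43110 + 13.73045 = 16.45552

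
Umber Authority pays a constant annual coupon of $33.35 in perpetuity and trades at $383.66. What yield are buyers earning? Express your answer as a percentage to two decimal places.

8.69%

P = C/r ⇒ r = C/P = $33.35/$383.66 = 0.086926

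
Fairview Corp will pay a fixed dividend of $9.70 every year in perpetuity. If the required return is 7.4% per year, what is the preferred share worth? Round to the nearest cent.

$131.08

Level perpetuity: PV = C / r = $9.70 / 0.074 = $131.08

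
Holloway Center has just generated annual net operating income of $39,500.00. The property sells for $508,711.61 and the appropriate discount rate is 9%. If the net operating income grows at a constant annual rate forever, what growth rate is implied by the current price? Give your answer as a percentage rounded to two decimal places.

P = D₀(1+g)/(r−g) ⇒ P(r−g) = D₀(1+g) ⇒ g(P+D₀) = P·r − D₀
g = (P·r − D₀)/(P + D₀) = ($508,711.61×0.09 − $39,500.00) / ($508,711.61 + $39,500.00) = 0.011463

1.15%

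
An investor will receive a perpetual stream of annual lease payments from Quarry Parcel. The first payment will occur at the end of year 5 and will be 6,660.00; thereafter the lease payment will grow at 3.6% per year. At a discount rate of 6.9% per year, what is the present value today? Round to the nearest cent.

Value at end of year 4: C₁ / (r − g) = 6,660.00 / (0.069 − 0.036) = 201,818.1818
Discount to today: PV = 201,818.1818 / (1 + 0.069)^4 = 201,818.1818 / 1.305903 = 154,543.05

154543.05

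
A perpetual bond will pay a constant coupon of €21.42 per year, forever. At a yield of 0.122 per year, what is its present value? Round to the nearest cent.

€175.57

Level perpetuity: PV = C / r = €21.42 / 0.122 = €175.57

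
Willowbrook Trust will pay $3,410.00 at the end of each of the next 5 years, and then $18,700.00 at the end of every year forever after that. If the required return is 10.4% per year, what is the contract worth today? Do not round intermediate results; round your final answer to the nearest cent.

PV of 5-year annuity: $3,410.00 × [1 − (1+0.104)^−5] / 0.104 = 12795.56711
Perpetuity value at year 5: $18,700.00 / 0.104 = 179807.69231
PV of perpetuity: 179807.69231 / (1+0.104)^5 = 109638.45332
Total PV = 12795.56711 + 109638.45332 = 122434.02043

$122434.02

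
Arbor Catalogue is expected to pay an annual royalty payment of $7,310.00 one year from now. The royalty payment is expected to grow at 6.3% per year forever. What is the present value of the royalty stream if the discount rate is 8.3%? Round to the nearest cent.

Growing perpetuity: P = D₁ / (r − g) = $7,310.0000 / (0.083 − 0.063) = $365,500.00

$365500.00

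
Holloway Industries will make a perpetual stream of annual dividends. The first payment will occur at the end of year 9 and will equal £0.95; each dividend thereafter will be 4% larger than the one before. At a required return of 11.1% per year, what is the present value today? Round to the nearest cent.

£5.76

Value at end of year 8: C₁ / (r − g) = £0.95 / (0.111 − 0.04) = £13.3803
Discount to today: PV = £13.3803 / (1 + 0.111)^8 = £13.3803 / 2.321200 = £5.76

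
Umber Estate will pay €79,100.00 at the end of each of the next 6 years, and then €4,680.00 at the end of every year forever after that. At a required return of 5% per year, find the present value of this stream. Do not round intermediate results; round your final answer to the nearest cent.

PV of 6-year annuity: €79,100.00 × [1 − (1+0.05)^−6] / 0.05 = 401487.24252
Perpetuity value at year 6: €4,680.00 / 0.05 = 93600.00000
PV of perpetuity: 93600.00000 / (1+0.05)^6 = 69845.76113
Total PV = 401487.24252 + 69845.76113 = 471333.00365

€471333.00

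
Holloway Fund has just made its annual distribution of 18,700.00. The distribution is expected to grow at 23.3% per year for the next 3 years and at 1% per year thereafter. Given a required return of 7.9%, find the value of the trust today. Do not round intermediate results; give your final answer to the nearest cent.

482141.68

D_1 = 23057.10000
D_2 = 28429.40430
D_3 = 35053.45550
Terminal value at year 3: TV = D_3×(1+g_2)/(r−g_2) = 35403.99006/0.069 = 513101.30517
P_0 = D_1/(1+r)^1 + D_2/(1+r)^2 + D_3/(1+r)^3 + TV/(1+r)^3
    = 21368.95273 + 24418.83107 + 27904.00251 + 408449.89177 = 482141.67808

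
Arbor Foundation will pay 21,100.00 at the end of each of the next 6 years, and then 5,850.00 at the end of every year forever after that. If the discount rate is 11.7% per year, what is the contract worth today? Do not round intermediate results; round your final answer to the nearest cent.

113235.33

PV of 6-year annuity: 21,100.00 × [1 − (1+0.117)^−6] / 0.117 = 87492.81103
Perpetuity value at year 6: 5,850.00 / 0.117 = 50000.00000
PV of perpetuity: 50000.00000 / (1+0.117)^6 = 25742.51448
Total PV = 87492.81103 + 25742.51448 = 113235.32551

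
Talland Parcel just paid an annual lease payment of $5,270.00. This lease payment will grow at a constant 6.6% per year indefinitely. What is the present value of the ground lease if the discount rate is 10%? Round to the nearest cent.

D₁ = D₀ × (1 + g) = $5,270.00 × 1.066 = $5,617.8200
Growing perpetuity: P = D₁ / (r − g) = $5,617.8200 / (0.1 − 0.066) = $165,230.00

$165230.00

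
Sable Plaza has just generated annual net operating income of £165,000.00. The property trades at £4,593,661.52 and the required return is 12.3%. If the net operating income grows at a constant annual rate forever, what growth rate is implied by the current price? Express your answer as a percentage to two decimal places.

P = D₀(1+g)/(r−g) ⇒ P(r−g) = D₀(1+g) ⇒ g(P+D₀) = P·r − D₀
g = (P·r − D₀)/(P + D₀) = (£4,593,661.52×0.123 − £165,000.00) / (£4,593,661.52 + £165,000.00) = 0.084062

8.41%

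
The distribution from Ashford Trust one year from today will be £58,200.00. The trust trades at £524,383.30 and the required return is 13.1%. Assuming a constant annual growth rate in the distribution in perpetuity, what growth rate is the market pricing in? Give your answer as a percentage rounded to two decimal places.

P = D₁/(r−g) ⇒ g = r − D₁/P = 0.131 − £58,200.00/£524,383.30 = 0.020012

2.00%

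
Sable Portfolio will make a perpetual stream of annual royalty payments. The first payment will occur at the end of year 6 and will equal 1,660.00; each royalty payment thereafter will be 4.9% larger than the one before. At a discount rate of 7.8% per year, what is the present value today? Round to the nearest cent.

Value at end of year 5: C₁ / (r − g) = 1,660.00 / (0.078 − 0.049) = 57,241.3793
Discount to today: PV = 57,241.3793 / (1 + 0.078)^5 = 57,241.3793 / 1.455773 = 39,320.25

39320.25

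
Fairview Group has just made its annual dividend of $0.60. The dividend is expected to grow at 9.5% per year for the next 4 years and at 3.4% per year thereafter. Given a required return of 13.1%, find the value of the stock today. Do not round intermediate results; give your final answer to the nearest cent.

$7.83

D_1 = 0.65700
D_2 = 0.71942
D_3 = 0.78776
D_4 = 0.86260
Terminal value at year 4: TV = D_4×(1+g_2)/(r−g_2) = 0.89192/0.097 = 9.19510
P_0 = D_1/(1+r)^1 + D_2/(1+r)^2 + D_3/(1+r)^3 + D_4/(1+r)^4 + TV/(1+r)^4
    = 0.58090 + 0.56241 + 0.54451 + 0.52718 + 5.61961 = 7.83461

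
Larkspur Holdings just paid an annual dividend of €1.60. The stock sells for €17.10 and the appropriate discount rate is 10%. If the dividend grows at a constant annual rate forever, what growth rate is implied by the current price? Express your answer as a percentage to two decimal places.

0.59%

P = D₀(1+g)/(r−g) ⇒ P(r−g) = D₀(1+g) ⇒ g(P+D₀) = P·r − D₀
g = (P·r − D₀)/(P + D₀) = (€17.10×0.1 − €1.60) / (€17.10 + €1.60) = 0.005882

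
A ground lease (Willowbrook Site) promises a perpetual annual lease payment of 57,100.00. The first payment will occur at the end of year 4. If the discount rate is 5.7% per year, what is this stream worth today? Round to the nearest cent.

Value at end of year 3: C / r = 57,100.00 / 0.057 = 1,001,754.3860
Discount to today: PV = 1,001,754.3860 / (1 + 0.057)^3 = 1,001,754.3860 / 1.180932 = 848,274.26

848274.26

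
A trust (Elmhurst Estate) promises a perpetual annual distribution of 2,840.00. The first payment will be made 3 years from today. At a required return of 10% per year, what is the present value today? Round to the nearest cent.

Value at end of year 2: C / r = 2,840.00 / 0.1 = 28,400.0000
Discount to today: PV = 28,400.0000 / (1 + 0.1)^2 = 28,400.0000 / 1.210000 = 23,471.07

23471.07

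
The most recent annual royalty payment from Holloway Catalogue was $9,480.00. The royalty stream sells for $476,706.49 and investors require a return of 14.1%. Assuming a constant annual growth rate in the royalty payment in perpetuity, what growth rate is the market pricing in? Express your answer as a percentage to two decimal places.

P = D₀(1+g)/(r−g) ⇒ P(r−g) = D₀(1+g) ⇒ g(P+D₀) = P·r − D₀
g = (P·r − D₀)/(P + D₀) = ($476,706.49×0.141 − $9,480.00) / ($476,706.49 + $9,480.00) = 0.118752

11.88%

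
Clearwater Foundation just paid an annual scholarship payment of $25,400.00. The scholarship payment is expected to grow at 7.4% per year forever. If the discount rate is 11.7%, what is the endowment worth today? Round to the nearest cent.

D₁ = D₀ × (1 + g) = $25,400.00 × 1.074 = $27,279.6000
Growing perpetuity: P = D₁ / (r − g) = $27,279.6000 / (0.117 − 0.074) = $634,409.30

$634409.30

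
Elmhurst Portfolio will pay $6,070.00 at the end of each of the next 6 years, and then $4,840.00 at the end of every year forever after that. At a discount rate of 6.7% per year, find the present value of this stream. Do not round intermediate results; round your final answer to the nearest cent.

$78156.34

PV of 6-year annuity: $6,070.00 × [1 − (1+0.067)^−6] / 0.067 = 29202.81108
Perpetuity value at year 6: $4,840.00 / 0.067 = 72238.80597
PV of perpetuity: 72238.80597 / (1+0.067)^6 = 48953.53321
Total PV = 29202.81108 + 48953.53321 = 78156.34429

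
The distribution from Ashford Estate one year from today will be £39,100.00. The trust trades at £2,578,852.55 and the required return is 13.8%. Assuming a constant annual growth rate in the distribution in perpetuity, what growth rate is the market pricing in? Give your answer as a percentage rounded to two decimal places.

P = D₁/(r−g) ⇒ g = r − D₁/P = 0.138 − £39,100.00/£2,578,852.55 = 0.122838

12.28%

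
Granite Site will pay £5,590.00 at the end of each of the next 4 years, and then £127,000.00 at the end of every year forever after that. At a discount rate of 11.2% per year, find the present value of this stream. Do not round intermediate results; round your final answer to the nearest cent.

£758863.46

PV of 4-year annuity: £5,590.00 × [1 − (1+0.112)^−4] / 0.112 = 17268.87394
Perpetuity value at year 4: £127,000.00 / 0.112 = 1133928.57143
PV of perpetuity: 1133928.57143 / (1+0.112)^4 = 741594.58380
Total PV = 17268.87394 + 741594.58380 = 758863.45775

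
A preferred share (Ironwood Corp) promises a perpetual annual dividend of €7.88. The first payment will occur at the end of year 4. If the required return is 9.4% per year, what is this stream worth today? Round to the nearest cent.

Value at end of year 3: C / r = €7.88 / 0.094 = €83.8298
Discount to today: PV = €83.8298 / (1 + 0.094)^3 = €83.8298 / 1.309339 = €64.02

€64.02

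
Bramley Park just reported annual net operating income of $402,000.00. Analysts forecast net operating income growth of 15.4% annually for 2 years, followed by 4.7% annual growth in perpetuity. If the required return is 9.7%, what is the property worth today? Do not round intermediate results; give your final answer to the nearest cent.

$10183140.05

D_1 = 463908.00000
D_2 = 535349.83200
Terminal value at year 2: TV = D_2×(1+g_2)/(r−g_2) = 560511.27410/0.05 = 11210225.48208
P_0 = D_1/(1+r)^1 + D_2/(1+r)^2 + TV/(1+r)^2
    = 422887.87603 + 444861.08380 + 9315391.09486 = 10183140.05469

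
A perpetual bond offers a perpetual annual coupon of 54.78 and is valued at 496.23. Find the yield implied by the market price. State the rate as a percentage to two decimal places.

11.04%

P = C/r ⇒ r = C/P = 54.78/496.23 = 0.110392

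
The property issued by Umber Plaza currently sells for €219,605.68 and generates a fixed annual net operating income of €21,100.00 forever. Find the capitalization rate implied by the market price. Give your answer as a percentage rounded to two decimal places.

9.61%

P = C/r ⇒ r = C/P = €21,100.00/€219,605.68 = 0.096081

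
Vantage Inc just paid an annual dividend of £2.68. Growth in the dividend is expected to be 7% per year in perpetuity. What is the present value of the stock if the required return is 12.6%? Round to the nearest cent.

£51.21

D₁ = D₀ × (1 + g) = £2.68 × 1.07 = £2.8676
Growing perpetuity: P = D₁ / (r − g) = £2.8676 / (0.126 − 0.07) = £51.21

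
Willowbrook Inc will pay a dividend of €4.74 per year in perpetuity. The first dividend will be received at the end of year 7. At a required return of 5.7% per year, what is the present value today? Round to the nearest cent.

€59.63

Value at end of year 6: C / r = €4.74 / 0.057 = €83.1579
Discount to today: PV = €83.1579 / (1 + 0.057)^6 = €83.1579 / 1.394601 = €59.63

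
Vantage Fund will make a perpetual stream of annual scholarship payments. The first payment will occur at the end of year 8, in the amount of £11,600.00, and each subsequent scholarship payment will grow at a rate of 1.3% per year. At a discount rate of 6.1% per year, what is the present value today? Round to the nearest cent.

Value at end of year 7: C₁ / (r − g) = £11,600.00 / (0.061 − 0.013) = £241,666.6667
Discount to today: PV = £241,666.6667 / (1 + 0.061)^7 = £241,666.6667 / 1.513588 = £159,664.76

£159664.76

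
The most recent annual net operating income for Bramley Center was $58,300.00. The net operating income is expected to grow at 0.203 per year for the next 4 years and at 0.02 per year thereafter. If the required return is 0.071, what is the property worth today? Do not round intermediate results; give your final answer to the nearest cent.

$2170577.26

D_1 = 70134.90000
D_2 = 84372.28470
D_3 = 101499.85849
D_4 = 122104.32977
Terminal value at year 4: TV = D_4×(1+g_2)/(r−g_2) = 124546.41636/0.051 = 2442086.59537
P_0 = D_1/(1+r)^1 + D_2/(1+r)^2 + D_3/(1+r)^3 + D_4/(1+r)^4 + TV/(1+r)^4
    = 65485.43417 + 73556.46808 + 82622.25126 + 92805.38587 + 1856107.71733 = 2170577.25671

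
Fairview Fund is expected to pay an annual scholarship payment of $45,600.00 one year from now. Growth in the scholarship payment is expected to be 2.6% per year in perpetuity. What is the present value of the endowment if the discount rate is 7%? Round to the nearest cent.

Growing perpetuity: P = D₁ / (r − g) = $45,600.0000 / (0.07 − 0.026) = $1,036,363.64

$1036363.64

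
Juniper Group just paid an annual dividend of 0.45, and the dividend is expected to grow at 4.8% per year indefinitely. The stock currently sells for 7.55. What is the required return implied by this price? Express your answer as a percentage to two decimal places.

D₁ = 0.45 × 1.048 = 0.4716
P = D₁/(r − g) ⇒ r = D₁/P + g = 0.4716/7.55 + 0.048 = 0.062464 + 0.048 = 0.110464

11.05%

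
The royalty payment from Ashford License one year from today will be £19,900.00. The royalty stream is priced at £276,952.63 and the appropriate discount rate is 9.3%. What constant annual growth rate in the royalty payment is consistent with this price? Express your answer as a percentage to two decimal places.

P = D₁/(r−g) ⇒ g = r − D₁/P = 0.093 − £19,900.00/£276,952.63 = 0.021147

2.11%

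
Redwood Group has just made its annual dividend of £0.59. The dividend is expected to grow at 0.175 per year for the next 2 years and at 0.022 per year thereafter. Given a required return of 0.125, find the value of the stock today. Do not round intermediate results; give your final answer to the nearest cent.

£7.65

D_1 = 0.69325
D_2 = 0.81457
Terminal value at year 2: TV = D_2×(1+g_2)/(r−g_2) = 0.83249/0.103 = 8.08242
P_0 = D_1/(1+r)^1 + D_2/(1+r)^2 + TV/(1+r)^2
    = 0.61622 + 0.64361 + 6.38611 = 7.64594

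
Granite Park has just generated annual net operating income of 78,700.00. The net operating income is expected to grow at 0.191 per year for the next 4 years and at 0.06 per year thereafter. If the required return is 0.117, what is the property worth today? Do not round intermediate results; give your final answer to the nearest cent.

2262154.87

D_1 = 93731.70000
D_2 = 111634.45470
D_3 = 132956.63555
D_4 = 158351.35294
Terminal value at year 4: TV = D_4×(1+g_2)/(r−g_2) = 167852.43411/0.057 = 2944779.54585
P_0 = D_1/(1+r)^1 + D_2/(1+r)^2 + D_3/(1+r)^3 + D_4/(1+r)^4 + TV/(1+r)^4
    = 83913.78693 + 89472.98141 + 95400.46630 + 101720.64043 + 1891646.99752 = 2262154.87259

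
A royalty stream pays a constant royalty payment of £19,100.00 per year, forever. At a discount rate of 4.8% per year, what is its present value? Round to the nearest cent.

£397916.67

Level perpetuity: PV = C / r = £19,100.00 / 0.048 = £397,916.67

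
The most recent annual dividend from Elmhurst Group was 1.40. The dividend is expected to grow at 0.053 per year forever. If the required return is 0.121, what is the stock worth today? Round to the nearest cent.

D₁ = D₀ × (1 + g) = 1.40 × 1.053 = 1.4742
Growing perpetuity: P = D₁ / (r − g) = 1.4742 / (0.121 − 0.053) = 21.68

21.68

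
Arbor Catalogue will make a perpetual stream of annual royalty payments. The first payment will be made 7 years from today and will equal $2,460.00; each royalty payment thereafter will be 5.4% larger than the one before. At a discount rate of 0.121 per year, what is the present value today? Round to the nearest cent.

$18502.34

Value at end of year 6: C₁ / (r − g) = $2,460.00 / (0.121 − 0.054) = $36,716.4179
Discount to today: PV = $36,716.4179 / (1 + 0.121)^6 = $36,716.4179 / 1.984420 = $18,502.34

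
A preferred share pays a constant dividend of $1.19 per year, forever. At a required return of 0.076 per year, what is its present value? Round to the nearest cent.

$15.66

Level perpetuity: PV = C / r = $1.19 / 0.076 = $15.66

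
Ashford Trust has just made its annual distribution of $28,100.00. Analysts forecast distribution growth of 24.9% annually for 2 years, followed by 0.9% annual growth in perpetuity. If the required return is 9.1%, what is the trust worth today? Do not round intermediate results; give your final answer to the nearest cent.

D_1 = 35096.90000
D_2 = 43836.02810
Terminal value at year 2: TV = D_2×(1+g_2)/(r−g_2) = 44230.55235/0.082 = 539396.97991
P_0 = D_1/(1+r)^1 + D_2/(1+r)^2 + TV/(1+r)^2
    = 32169.47754 + 36828.30197 + 453167.76451 = 522165.54403

$522165.54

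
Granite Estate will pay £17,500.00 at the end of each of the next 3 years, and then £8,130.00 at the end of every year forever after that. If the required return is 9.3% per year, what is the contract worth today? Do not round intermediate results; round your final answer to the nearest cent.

£111011.34

PV of 3-year annuity: £17,500.00 × [1 − (1+0.093)^−3] / 0.093 = 44061.87839
Perpetuity value at year 3: £8,130.00 / 0.093 = 87419.35484
PV of perpetuity: 87419.35484 / (1+0.093)^3 = 66949.46505
Total PV = 44061.87839 + 66949.46505 = 111011.34344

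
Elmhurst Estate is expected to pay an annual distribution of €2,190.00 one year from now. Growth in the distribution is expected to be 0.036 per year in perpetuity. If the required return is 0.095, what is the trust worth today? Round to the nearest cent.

Growing perpetuity: P = D₁ / (r − g) = €2,190.0000 / (0.095 − 0.036) = €37,118.64

€37118.64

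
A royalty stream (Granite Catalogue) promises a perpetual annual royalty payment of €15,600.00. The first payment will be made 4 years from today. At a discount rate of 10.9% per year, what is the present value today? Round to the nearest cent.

€104930.92

Value at end of year 3: C / r = €15,600.00 / 0.109 = €143,119.2661
Discount to today: PV = €143,119.2661 / (1 + 0.109)^3 = €143,119.2661 / 1.363938 = €104,930.92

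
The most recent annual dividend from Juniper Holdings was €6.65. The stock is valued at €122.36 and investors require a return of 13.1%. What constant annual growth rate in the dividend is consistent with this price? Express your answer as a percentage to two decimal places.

7.27%

P = D₀(1+g)/(r−g) ⇒ P(r−g) = D₀(1+g) ⇒ g(P+D₀) = P·r − D₀
g = (P·r − D₀)/(P + D₀) = (€122.36×0.131 − €6.65) / (€122.36 + €6.65) = 0.072701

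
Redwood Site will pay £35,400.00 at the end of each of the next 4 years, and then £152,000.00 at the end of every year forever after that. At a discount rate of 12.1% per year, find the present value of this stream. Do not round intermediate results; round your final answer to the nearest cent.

£902788.01

PV of 4-year annuity: £35,400.00 × [1 − (1+0.121)^−4] / 0.121 = 107296.10446
Perpetuity value at year 4: £152,000.00 / 0.121 = 1256198.34711
PV of perpetuity: 1256198.34711 / (1+0.121)^4 = 795491.90988
Total PV = 107296.10446 + 795491.90988 = 902788.01434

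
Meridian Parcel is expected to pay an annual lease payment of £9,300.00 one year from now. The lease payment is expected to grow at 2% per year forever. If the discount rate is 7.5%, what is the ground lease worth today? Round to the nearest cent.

£169090.91

Growing perpetuity: P = D₁ / (r − g) = £9,300.0000 / (0.075 − 0.02) = £169,090.91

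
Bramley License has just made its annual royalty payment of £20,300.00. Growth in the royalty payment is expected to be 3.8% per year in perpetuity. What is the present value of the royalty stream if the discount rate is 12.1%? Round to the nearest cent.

D₁ = D₀ × (1 + g) = £20,300.00 × 1.038 = £21,071.4000
Growing perpetuity: P = D₁ / (r − g) = £21,071.4000 / (0.121 − 0.038) = £253,872.29

£253872.29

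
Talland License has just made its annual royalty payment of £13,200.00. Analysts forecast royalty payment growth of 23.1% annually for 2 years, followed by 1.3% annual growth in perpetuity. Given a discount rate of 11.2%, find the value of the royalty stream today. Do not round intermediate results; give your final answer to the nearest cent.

£196310.55

D_1 = 16249.20000
D_2 = 20002.76520
Terminal value at year 2: TV = D_2×(1+g_2)/(r−g_2) = 20262.80115/0.099 = 204674.75907
P_0 = D_1/(1+r)^1 + D_2/(1+r)^2 + TV/(1+r)^2
    = 14612.58993 + 16176.34730 + 165521.61433 = 196310.55156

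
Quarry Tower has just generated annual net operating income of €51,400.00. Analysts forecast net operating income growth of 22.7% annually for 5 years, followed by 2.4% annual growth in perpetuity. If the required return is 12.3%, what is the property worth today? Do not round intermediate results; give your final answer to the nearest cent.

€1165704.09

D_1 = 63067.80000
D_2 = 77384.19060
D_3 = 94950.40187
D_4 = 116504.14309
D_5 = 142950.58357
Terminal value at year 5: TV = D_5×(1+g_2)/(r−g_2) = 146381.39758/0.099 = 1478599.97552
P_0 = D_1/(1+r)^1 + D_2/(1+r)^2 + D_3/(1+r)^3 + D_4/(1+r)^4 + D_5/(1+r)^5 + TV/(1+r)^5
    = 56160.10686 + 61361.04284 + 67043.63274 + 73252.48208 + 80036.32726 + 827850.49608 = 1165704.08785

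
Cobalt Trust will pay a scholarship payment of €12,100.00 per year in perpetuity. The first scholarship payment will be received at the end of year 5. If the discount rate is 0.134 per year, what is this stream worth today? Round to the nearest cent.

Value at end of year 4: C / r = €12,100.00 / 0.134 = €90,298.5075
Discount to today: PV = €90,298.5075 / (1 + 0.134)^4 = €90,298.5075 / 1.653683 = €54,604.49

€54604.49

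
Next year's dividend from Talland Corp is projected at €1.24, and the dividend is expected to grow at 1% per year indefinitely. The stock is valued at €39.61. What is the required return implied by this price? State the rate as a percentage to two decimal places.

4.13%

P = D₁/(r − g) ⇒ r = D₁/P + g = €1.2400/€39.61 + 0.01 = 0.031305 + 0.01 = 0.041305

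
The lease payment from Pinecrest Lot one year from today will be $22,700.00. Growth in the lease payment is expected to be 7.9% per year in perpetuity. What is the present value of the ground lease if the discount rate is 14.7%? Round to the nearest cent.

$333823.53

Growing perpetuity: P = D₁ / (r − g) = $22,700.0000 / (0.147 − 0.079) = $333,823.53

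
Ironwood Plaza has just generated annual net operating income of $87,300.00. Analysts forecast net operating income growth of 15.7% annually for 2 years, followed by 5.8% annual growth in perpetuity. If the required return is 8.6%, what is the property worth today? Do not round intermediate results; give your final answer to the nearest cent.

D_1 = 101006.10000
D_2 = 116864.05770
Terminal value at year 2: TV = D_2×(1+g_2)/(r−g_2) = 123642.17305/0.028 = 4415791.89452
P_0 = D_1/(1+r)^1 + D_2/(1+r)^2 + TV/(1+r)^2
    = 93007.45856 + 99088.05668 + 3744112.99896 = 3936208.51421

$3936208.51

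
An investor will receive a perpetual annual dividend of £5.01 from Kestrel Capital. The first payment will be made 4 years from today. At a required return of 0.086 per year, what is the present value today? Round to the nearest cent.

£45.48

Value at end of year 3: C / r = £5.01 / 0.086 = £58.2558
Discount to today: PV = £58.2558 / (1 + 0.086)^3 = £58.2558 / 1.280824 = £45.48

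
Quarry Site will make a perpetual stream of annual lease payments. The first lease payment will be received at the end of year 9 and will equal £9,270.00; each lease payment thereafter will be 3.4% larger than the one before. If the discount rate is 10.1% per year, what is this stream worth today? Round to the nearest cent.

Value at end of year 8: C₁ / (r − g) = £9,270.00 / (0.101 − 0.034) = £138,358.2090
Discount to today: PV = £138,358.2090 / (1 + 0.101)^8 = £138,358.2090 / 2.159228 = £64,077.62

£64077.62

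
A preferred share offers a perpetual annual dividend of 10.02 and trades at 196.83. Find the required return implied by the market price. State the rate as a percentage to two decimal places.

5.09%

P = C/r ⇒ r = C/P = 10.02/196.83 = 0.050907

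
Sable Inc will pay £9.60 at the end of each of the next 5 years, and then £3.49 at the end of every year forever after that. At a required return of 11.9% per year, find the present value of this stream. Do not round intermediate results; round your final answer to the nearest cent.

£51.41

PV of 5-year annuity: £9.60 × [1 − (1+0.119)^−5] / 0.119 = 34.69175
Perpetuity value at year 5: £3.49 / 0.119 = 29.32773
PV of perpetuity: 29.32773 / (1+0.119)^5 = 16.71583
Total PV = 34.69175 + 16.71583 = 51.40759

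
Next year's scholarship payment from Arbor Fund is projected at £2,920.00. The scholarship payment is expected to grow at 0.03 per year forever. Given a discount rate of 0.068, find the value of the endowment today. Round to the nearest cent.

£76842.11

Growing perpetuity: P = D₁ / (r − g) = £2,920.0000 / (0.068 − 0.03) = £76,842.11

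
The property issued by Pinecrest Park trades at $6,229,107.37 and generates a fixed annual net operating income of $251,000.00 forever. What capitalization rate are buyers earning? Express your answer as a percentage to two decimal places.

P = C/r ⇒ r = C/P = $251,000.00/$6,229,107.37 = 0.040295

4.03%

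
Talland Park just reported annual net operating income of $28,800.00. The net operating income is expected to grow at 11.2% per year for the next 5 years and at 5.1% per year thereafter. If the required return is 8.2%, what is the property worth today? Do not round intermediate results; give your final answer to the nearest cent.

D_1 = 32025.60000
D_2 = 35612.46720
D_3 = 39601.06353
D_4 = 44036.38264
D_5 = 48968.45750
Terminal value at year 5: TV = D_5×(1+g_2)/(r−g_2) = 51465.84883/0.031 = 1660188.67192
P_0 = D_1/(1+r)^1 + D_2/(1+r)^2 + D_3/(1+r)^3 + D_4/(1+r)^4 + D_5/(1+r)^5 + TV/(1+r)^5
    = 29598.52126 + 30419.18266 + 31262.59808 + 32129.39839 + 33020.23199 + 1119492.38129 = 1275922.31366

$1275922.31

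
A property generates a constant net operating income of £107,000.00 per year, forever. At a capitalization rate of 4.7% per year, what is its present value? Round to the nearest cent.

Level perpetuity: PV = C / r = £107,000.00 / 0.047 = £2,276,595.74

£2276595.74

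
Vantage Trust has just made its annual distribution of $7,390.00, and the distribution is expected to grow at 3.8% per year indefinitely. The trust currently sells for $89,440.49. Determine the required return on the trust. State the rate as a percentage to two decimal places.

D₁ = $7,390.00 × 1.038 = $7,670.8200
P = D₁/(r − g) ⇒ r = D₁/P + g = $7,670.8200/$89,440.49 + 0.038 = 0.085765 + 0.038 = 0.123765

12.38%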